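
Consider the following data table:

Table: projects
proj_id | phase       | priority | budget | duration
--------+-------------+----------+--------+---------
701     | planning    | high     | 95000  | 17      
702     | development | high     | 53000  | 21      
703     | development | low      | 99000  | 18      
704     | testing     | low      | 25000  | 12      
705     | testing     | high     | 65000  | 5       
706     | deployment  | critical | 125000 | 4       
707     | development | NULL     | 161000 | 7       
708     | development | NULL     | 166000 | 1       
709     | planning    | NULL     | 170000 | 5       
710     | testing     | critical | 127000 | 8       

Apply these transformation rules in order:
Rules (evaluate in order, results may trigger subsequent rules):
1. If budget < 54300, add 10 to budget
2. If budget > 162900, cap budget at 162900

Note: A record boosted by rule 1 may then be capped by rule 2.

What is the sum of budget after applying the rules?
1075820

Step 1: Apply rule 1 to records with budget < 54300
  - 2 records get bonus of 10
  - Of these, 0 records then exceed 162900 and get capped
Step 2: Apply rule 2 to records with budget > 162900
  - 2 records (original) are capped
Step 3: Calculate final sum = 1075820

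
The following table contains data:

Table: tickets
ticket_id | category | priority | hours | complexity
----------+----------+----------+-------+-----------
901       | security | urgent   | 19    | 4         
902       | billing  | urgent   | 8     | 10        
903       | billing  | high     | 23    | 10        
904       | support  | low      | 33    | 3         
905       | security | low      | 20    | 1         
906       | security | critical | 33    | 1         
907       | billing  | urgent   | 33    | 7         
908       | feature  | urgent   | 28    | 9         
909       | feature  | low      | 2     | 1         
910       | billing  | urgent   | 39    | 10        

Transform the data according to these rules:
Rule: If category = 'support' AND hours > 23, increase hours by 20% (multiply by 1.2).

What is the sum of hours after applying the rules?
244.6

Step 1: Find records where category = 'support' AND hours > 23
Step 2: 1 records match, summing to 33
Step 3: After multiplier: 33 × 1.2 = 39.6
Step 4: Unaffected records sum: 205
Step 5: Final sum = 39.6 + 205 = 244.6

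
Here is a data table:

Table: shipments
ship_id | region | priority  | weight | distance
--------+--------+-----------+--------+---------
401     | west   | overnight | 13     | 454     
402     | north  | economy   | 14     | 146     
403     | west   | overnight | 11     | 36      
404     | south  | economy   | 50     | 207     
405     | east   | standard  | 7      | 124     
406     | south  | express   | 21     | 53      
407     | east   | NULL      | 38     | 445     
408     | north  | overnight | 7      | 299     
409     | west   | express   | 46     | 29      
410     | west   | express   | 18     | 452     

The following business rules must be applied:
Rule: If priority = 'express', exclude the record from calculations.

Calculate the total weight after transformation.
140

Step 1: Identify records where priority = 'express'
Step 2: The excluded records sum to 85
Step 3: Original total weight = 225
Step 4: Remaining total = 225 - 85 = 140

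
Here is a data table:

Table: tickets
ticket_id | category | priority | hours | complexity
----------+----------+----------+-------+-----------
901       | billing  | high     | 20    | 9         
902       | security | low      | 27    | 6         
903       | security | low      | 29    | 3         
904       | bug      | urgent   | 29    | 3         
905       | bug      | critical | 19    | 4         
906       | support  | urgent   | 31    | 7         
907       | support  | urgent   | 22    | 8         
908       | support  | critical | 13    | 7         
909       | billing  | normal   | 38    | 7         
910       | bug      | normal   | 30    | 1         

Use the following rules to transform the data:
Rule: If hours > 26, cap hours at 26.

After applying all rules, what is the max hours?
26

Step 1: Original maximum hours = 38
Step 2: Apply cap at 26
Step 3: 6 records had hours > 26 and were capped
Step 4: Maximum after transformation = 26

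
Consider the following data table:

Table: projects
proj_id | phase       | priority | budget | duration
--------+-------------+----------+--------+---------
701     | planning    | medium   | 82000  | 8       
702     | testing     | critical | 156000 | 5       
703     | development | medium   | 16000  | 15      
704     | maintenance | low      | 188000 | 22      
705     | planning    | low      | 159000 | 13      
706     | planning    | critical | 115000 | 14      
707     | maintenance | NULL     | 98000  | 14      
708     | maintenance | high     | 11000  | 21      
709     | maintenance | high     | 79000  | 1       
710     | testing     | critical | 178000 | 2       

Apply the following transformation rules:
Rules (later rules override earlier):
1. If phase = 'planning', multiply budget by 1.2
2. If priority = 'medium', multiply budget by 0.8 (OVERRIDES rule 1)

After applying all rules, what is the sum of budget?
1117200.0

Step 1: Rule 2 takes priority for records with priority = 'medium'
  - 2 records: 98000 × 0.8 = 78400.0
Step 2: Rule 1 applies to remaining records with phase = 'planning'
  - 2 records: 274000 × 1.2 = 328800.0
Step 3: Other records unchanged: 710000
Step 4: Final sum = 78400.0 + 328800.0 + 710000 = 1117200.0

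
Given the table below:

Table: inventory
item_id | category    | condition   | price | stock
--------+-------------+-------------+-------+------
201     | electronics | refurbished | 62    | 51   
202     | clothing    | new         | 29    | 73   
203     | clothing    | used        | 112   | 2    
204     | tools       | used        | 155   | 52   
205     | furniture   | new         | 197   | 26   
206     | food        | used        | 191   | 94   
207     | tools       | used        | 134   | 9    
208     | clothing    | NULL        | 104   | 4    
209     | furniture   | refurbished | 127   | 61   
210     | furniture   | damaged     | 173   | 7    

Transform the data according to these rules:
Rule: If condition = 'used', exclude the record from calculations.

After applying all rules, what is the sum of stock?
222

Step 1: Identify records where condition = 'used'
Step 2: The excluded records sum to 157
Step 3: Original total stock = 379
Step 4: Remaining total = 379 - 157 = 222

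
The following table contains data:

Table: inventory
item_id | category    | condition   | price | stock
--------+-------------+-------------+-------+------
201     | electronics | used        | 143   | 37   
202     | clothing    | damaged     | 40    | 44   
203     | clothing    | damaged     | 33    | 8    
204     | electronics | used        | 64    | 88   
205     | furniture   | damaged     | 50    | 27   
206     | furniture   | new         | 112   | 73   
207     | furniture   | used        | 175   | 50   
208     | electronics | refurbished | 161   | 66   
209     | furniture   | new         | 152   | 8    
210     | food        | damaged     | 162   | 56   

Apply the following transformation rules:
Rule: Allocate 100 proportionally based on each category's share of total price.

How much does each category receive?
clothing: 6.68, electronics: 33.7, food: 14.84, furniture: 44.78

Step 1: Calculate total price = 1092
Step 2: Calculate each category's proportion:
  clothing: 73/1092 = 6.68% → 6.68
  electronics: 368/1092 = 33.70% → 33.7
  food: 162/1092 = 14.84% → 14.84
  furniture: 489/1092 = 44.78% → 44.78
Step 3: Verify: sum of allocations ≈ 100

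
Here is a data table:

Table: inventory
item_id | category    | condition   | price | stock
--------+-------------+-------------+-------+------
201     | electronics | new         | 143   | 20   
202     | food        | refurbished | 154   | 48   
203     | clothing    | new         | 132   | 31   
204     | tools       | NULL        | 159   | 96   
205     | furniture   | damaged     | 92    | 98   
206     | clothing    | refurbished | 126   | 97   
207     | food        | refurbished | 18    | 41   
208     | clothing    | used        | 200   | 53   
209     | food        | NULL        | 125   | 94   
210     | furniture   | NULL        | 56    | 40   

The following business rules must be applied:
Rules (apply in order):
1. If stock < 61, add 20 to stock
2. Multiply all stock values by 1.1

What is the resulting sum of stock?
811.8

Step 1: Apply Rule 1 - Add 20 to records with stock < 61
  - 6 records affected: 233 + (6 × 20) = 353
  - Unaffected records: 385
  - Sum after Rule 1: 738
Step 2: Apply Rule 2 - Multiply all by 1.1
  - 738 × 1.1 = 811.8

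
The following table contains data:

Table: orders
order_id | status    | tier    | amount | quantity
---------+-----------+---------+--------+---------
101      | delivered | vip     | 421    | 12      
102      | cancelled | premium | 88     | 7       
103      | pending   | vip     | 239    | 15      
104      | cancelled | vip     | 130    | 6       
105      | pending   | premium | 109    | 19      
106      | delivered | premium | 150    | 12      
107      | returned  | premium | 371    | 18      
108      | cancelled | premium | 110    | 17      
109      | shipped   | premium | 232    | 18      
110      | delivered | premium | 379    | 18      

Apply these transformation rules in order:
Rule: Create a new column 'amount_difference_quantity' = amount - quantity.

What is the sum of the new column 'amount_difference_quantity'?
2087

Step 1: For each record, compute amount - quantity
Example calculations:
  421 - 12 = 409
  88 - 7 = 81
  239 - 15 = 224
  ...
Step 2: Sum all derived values
Step 3: Total = 2087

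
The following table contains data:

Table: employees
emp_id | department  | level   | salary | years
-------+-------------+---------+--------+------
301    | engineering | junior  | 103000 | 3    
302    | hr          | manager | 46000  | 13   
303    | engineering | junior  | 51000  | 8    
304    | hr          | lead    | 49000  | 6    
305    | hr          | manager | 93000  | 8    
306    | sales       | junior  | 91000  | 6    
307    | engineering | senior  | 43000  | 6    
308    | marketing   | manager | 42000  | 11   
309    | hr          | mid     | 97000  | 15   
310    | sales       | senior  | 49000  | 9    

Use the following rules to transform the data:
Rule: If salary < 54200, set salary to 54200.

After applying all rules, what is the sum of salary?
709200

Step 1: 6 records have salary < 54200
Step 2: These records originally summed to 280000
Step 3: After setting to minimum: 6 × 54200 = 325200
Step 4: Unaffected records sum: 384000
Step 5: Final sum = 325200 + 384000 = 709200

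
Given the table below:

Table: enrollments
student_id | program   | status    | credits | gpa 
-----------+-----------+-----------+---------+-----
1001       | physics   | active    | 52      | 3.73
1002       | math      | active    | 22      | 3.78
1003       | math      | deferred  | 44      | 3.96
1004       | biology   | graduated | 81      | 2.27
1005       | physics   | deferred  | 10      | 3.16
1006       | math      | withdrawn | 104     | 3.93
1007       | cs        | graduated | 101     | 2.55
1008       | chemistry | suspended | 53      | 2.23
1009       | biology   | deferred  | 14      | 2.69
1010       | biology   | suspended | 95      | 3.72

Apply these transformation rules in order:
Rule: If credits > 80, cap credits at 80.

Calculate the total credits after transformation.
515

Step 1: 4 records have credits > 80
Step 2: These records originally summed to 381
Step 3: After capping: 4 × 80 = 320
Step 4: Unaffected records sum: 195
Step 5: Final sum = 320 + 195 = 515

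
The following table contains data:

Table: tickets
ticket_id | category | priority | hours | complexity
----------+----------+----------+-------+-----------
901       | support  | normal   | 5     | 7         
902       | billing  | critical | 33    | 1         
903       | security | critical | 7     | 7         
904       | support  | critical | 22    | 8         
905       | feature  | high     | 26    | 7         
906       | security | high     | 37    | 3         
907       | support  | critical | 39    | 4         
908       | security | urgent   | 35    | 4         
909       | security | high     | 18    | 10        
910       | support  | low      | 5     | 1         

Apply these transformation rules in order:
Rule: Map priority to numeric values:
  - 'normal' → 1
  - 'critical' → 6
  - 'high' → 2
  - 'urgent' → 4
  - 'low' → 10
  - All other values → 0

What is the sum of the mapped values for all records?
45

Step 1: Apply mapping to each record
Step 2: Count by status:
  'normal': 1 records × 1 = 1
  'critical': 4 records × 6 = 24
  'high': 3 records × 2 = 6
  'urgent': 1 records × 4 = 4
  'low': 1 records × 10 = 10
Step 3: Sum all mapped values = 45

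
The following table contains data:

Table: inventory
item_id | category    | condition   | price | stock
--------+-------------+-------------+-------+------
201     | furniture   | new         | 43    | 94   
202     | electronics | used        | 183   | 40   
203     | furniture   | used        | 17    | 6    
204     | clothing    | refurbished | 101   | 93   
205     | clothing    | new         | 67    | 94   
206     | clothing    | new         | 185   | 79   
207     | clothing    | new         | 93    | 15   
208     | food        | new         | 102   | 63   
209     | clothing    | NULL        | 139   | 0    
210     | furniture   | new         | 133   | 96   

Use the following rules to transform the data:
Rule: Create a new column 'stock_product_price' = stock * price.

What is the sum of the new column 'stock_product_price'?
62359

Step 1: For each record, compute stock * price
Example calculations:
  94 * 43 = 4042
  40 * 183 = 7320
  6 * 17 = 102
  ...
Step 2: Sum all derived values
Step 3: Total = 62359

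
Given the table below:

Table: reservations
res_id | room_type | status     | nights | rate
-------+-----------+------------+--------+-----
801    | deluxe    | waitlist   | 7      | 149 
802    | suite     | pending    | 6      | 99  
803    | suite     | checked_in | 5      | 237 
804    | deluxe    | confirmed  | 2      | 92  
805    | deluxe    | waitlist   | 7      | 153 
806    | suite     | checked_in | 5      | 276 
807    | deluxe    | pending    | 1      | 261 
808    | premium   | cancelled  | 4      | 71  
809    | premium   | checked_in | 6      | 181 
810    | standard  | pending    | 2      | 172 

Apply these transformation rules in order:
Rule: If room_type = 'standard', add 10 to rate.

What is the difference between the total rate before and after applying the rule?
10

Step 1: Original sum of rate = 1691
Step 2: 1 records have room_type = 'standard'
Step 3: Each affected record changes by 10
Step 4: Total change = 1 × 10 = 10
Step 5: New sum = 1691 + 10 = 1701
Step 6: Difference = |1701 - 1691| = 10
        (Sum increased by 10)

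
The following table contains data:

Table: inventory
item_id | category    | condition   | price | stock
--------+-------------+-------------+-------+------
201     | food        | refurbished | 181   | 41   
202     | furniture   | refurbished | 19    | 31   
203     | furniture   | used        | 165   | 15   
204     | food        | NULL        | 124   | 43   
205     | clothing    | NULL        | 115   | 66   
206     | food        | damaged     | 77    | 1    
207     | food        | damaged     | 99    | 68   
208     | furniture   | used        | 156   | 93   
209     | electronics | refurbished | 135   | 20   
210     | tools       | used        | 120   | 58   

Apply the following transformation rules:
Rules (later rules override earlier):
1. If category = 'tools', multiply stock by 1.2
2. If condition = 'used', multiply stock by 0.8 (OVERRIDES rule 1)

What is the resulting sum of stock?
402.8

Step 1: Rule 2 takes priority for records with condition = 'used'
  - 3 records: 166 × 0.8 = 132.8
Step 2: Rule 1 applies to remaining records with category = 'tools'
  - 0 records: 0 × 1.2 = 0.0
Step 3: Other records unchanged: 270
Step 4: Final sum = 132.8 + 0.0 + 270 = 402.8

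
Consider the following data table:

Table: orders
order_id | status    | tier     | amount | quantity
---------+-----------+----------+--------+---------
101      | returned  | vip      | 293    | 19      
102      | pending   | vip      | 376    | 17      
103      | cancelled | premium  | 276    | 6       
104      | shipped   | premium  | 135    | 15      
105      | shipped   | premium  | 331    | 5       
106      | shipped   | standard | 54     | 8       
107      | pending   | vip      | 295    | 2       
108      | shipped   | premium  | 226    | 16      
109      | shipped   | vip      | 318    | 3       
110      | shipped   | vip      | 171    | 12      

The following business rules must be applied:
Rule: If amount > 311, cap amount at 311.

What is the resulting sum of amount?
2383

Step 1: 3 records have amount > 311
Step 2: These records originally summed to 1025
Step 3: After capping: 3 × 311 = 933
Step 4: Unaffected records sum: 1450
Step 5: Final sum = 933 + 1450 = 2383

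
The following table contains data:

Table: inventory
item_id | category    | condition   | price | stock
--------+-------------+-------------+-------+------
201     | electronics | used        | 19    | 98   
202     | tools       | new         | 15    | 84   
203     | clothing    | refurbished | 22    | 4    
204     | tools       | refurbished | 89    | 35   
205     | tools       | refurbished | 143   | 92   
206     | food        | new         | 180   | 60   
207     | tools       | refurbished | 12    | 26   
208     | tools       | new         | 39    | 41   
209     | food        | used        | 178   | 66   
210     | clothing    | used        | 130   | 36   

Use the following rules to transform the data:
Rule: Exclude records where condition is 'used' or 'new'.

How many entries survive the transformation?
4

Step 1: Count records to exclude
  - 3 (used) + 3 (new) = 6 records
Step 2: Total records: 10
Step 3: Remaining = 10 - 6 = 4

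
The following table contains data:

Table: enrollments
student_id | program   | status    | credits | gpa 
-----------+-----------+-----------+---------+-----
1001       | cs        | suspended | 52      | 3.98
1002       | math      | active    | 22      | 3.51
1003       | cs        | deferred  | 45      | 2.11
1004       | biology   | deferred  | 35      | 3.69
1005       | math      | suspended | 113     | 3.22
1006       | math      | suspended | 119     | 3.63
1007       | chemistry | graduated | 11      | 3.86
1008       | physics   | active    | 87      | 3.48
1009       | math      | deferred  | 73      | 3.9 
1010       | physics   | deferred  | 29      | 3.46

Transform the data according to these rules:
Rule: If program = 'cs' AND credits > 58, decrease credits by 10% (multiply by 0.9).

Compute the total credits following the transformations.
586

Step 1: Find records where program = 'cs' AND credits > 58
Step 2: 0 records match, summing to 0
Step 3: After multiplier: 0 × 0.9 = 0.0
Step 4: Unaffected records sum: 586
Step 5: Final sum = 0.0 + 586 = 586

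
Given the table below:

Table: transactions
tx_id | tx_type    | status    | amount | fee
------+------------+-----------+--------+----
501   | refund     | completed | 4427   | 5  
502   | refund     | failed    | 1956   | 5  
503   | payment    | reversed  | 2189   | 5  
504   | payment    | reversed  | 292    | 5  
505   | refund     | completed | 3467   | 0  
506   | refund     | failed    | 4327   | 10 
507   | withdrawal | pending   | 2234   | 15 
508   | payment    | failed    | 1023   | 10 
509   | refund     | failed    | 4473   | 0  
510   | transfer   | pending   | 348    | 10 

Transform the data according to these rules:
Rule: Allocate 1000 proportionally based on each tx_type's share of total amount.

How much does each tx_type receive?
payment: 141.66, refund: 753.96, transfer: 14.07, withdrawal: 90.31

Step 1: Calculate total amount = 24736
Step 2: Calculate each tx_type's proportion:
  payment: 3504/24736 = 14.17% → 141.66
  refund: 18650/24736 = 75.40% → 753.96
  transfer: 348/24736 = 1.41% → 14.07
  withdrawal: 2234/24736 = 9.03% → 90.31
Step 3: Verify: sum of allocations ≈ 1000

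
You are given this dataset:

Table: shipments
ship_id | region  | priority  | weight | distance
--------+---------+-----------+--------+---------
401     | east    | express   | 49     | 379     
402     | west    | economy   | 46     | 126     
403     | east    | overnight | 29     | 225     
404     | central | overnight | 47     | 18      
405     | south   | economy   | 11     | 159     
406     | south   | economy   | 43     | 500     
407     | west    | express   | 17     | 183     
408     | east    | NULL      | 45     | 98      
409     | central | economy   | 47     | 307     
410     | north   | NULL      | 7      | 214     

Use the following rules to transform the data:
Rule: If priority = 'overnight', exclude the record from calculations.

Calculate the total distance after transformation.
1966

Step 1: Identify records where priority = 'overnight'
Step 2: The excluded records sum to 243
Step 3: Original total distance = 2209
Step 4: Remaining total = 2209 - 243 = 1966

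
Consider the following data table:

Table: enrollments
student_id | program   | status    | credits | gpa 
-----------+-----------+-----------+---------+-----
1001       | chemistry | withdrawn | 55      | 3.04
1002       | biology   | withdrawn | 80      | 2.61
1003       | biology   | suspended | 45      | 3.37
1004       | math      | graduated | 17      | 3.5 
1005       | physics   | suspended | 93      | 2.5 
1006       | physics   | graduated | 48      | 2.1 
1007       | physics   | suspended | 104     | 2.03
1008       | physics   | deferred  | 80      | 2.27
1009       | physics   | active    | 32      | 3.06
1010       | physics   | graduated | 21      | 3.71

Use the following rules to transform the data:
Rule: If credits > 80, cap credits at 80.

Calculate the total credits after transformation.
538

Step 1: 2 records have credits > 80
Step 2: These records originally summed to 197
Step 3: After capping: 2 × 80 = 160
Step 4: Unaffected records sum: 378
Step 5: Final sum = 160 + 378 = 538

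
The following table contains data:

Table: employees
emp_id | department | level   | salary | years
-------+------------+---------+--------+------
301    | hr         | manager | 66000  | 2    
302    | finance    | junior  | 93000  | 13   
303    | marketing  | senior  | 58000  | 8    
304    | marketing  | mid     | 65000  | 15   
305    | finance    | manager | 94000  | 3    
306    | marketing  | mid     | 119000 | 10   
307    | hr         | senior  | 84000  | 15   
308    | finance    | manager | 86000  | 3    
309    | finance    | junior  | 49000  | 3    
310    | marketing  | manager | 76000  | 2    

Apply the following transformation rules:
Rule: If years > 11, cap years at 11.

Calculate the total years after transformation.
64

Step 1: 3 records have years > 11
Step 2: These records originally summed to 43
Step 3: After capping: 3 × 11 = 33
Step 4: Unaffected records sum: 31
Step 5: Final sum = 33 + 31 = 64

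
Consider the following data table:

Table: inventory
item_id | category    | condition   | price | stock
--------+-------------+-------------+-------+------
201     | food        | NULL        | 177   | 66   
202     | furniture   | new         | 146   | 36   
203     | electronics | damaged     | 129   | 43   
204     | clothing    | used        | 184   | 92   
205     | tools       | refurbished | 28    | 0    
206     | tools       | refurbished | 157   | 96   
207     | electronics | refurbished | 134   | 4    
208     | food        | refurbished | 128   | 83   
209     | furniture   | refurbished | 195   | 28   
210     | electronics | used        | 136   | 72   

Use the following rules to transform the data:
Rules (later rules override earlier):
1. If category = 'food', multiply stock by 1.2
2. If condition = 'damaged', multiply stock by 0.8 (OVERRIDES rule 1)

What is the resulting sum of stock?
541.2

Step 1: Rule 2 takes priority for records with condition = 'damaged'
  - 1 records: 43 × 0.8 = 34.4
Step 2: Rule 1 applies to remaining records with category = 'food'
  - 2 records: 149 × 1.2 = 178.8
Step 3: Other records unchanged: 328
Step 4: Final sum = 34.4 + 178.8 + 328 = 541.2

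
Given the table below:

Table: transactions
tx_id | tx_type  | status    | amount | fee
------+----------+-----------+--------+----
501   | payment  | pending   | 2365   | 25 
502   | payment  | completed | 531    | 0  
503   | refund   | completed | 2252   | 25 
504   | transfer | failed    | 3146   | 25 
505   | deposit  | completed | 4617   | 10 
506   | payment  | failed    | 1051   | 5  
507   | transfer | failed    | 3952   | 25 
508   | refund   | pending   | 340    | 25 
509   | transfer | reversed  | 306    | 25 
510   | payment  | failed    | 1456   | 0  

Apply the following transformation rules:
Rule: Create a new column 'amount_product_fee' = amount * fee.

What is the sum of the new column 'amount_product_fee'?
360450

Step 1: For each record, compute amount * fee
Example calculations:
  2365 * 25 = 59125
  531 * 0 = 0
  2252 * 25 = 56300
  ...
Step 2: Sum all derived values
Step 3: Total = 360450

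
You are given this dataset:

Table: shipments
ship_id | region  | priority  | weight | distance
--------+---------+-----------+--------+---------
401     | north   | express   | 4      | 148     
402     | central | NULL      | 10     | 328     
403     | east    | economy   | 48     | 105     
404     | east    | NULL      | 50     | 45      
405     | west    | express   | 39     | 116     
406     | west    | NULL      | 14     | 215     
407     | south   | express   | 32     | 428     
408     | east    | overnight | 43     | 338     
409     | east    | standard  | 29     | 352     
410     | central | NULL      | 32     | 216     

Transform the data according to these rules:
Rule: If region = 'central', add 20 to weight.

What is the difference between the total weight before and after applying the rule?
40

Step 1: Original sum of weight = 301
Step 2: 2 records have region = 'central'
Step 3: Each affected record changes by 20
Step 4: Total change = 2 × 20 = 40
Step 5: New sum = 301 + 40 = 341
Step 6: Difference = |341 - 301| = 40
        (Sum increased by 40)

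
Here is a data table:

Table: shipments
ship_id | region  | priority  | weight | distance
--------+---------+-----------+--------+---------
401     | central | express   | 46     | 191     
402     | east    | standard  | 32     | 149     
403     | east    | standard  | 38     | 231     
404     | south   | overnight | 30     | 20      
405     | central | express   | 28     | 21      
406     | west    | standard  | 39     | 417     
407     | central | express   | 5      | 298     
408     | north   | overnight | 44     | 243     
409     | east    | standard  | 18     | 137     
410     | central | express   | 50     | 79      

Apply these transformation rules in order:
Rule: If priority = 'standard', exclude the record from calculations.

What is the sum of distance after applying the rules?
852

Step 1: Identify records where priority = 'standard'
Step 2: The excluded records sum to 934
Step 3: Original total distance = 1786
Step 4: Remaining total = 1786 - 934 = 852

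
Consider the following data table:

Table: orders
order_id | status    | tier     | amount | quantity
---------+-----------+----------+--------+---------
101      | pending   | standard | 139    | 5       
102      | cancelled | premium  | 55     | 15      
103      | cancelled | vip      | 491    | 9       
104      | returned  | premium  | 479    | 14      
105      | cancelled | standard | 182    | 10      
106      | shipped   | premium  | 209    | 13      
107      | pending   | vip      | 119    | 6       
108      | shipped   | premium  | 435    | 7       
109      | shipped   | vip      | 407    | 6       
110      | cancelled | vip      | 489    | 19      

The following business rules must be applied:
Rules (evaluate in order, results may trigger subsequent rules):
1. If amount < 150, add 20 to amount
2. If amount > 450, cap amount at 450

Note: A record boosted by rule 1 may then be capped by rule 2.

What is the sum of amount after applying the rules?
2956

Step 1: Apply rule 1 to records with amount < 150
  - 3 records get bonus of 20
  - Of these, 0 records then exceed 450 and get capped
Step 2: Apply rule 2 to records with amount > 450
  - 3 records (original) are capped
Step 3: Calculate final sum = 2956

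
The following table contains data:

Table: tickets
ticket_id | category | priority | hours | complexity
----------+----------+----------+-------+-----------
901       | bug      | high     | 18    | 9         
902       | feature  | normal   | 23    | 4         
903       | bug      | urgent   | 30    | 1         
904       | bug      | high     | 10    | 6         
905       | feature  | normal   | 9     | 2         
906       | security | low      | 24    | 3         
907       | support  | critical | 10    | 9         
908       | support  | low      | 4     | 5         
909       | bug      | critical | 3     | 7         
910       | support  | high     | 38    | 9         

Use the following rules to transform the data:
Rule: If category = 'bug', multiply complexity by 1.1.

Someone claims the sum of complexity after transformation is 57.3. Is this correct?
Yes, the result is correct.

Step 1: Calculate the correct sum after transformation
Step 2: Apply multiplier 1.1 to records where category = 'bug'
Step 3: Correct result = 57.3
Step 4: Claimed result = 57.3
Step 5: 57.3 = 57.3 ✓
Conclusion: The claimed result is correct.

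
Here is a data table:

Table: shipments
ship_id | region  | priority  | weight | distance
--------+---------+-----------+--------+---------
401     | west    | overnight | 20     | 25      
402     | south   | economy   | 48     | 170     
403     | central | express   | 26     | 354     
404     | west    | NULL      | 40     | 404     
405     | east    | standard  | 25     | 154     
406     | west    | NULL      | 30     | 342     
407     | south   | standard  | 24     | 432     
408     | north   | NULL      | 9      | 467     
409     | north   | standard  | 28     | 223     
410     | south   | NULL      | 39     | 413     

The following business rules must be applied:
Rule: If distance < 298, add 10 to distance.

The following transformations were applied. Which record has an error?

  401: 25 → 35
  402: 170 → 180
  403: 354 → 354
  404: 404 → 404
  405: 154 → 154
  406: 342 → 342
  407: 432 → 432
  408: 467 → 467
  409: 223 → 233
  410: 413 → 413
Record 405 has an error. The correct transformed value should be 164, not 154.

Step 1: Check each record against the rule
Step 2: Record 405 has distance = 154
Step 3: Since 154 < 298, the bonus should have been applied
Step 4: Correct value = 164, but claimed value = 154
Conclusion: Record 405 has the error.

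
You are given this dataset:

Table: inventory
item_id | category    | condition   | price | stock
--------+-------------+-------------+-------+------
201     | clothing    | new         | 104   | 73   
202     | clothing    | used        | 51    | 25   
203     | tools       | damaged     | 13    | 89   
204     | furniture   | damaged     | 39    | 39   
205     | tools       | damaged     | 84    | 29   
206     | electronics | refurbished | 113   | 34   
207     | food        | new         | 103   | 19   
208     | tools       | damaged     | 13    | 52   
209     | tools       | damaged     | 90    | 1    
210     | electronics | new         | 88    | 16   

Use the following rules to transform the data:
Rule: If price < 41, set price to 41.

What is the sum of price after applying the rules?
756

Step 1: 3 records have price < 41
Step 2: These records originally summed to 65
Step 3: After setting to minimum: 3 × 41 = 123
Step 4: Unaffected records sum: 633
Step 5: Final sum = 123 + 633 = 756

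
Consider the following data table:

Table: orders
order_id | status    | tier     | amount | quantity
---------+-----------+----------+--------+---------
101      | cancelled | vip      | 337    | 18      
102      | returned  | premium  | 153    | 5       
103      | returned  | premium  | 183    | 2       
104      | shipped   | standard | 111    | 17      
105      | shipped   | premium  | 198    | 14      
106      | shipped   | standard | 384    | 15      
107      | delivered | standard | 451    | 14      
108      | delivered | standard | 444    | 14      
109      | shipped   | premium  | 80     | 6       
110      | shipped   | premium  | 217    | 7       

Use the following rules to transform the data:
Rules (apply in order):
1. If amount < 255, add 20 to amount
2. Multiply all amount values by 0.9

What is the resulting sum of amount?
2410.2

Step 1: Apply Rule 1 - Add 20 to records with amount < 255
  - 6 records affected: 942 + (6 × 20) = 1062
  - Unaffected records: 1616
  - Sum after Rule 1: 2678
Step 2: Apply Rule 2 - Multiply all by 0.9
  - 2678 × 0.9 = 2410.2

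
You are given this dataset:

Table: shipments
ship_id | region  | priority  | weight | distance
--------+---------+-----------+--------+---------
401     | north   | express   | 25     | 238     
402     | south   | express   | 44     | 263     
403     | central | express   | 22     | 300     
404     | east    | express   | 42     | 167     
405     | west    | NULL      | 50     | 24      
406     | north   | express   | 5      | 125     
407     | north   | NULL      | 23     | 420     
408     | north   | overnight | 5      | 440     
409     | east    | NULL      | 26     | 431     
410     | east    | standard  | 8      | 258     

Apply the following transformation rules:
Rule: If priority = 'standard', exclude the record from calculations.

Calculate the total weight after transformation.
242

Step 1: Identify records where priority = 'standard'
Step 2: The excluded records sum to 8
Step 3: Original total weight = 250
Step 4: Remaining total = 250 - 8 = 242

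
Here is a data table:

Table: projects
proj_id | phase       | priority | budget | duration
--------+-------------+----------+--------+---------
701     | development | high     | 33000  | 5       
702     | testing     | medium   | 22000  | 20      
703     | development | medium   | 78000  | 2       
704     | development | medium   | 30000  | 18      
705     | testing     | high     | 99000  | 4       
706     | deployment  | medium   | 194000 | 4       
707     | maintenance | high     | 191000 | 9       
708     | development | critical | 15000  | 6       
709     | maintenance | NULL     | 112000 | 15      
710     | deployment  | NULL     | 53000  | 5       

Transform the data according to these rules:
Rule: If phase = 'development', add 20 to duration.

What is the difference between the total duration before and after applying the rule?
80

Step 1: Original sum of duration = 88
Step 2: 4 records have phase = 'development'
Step 3: Each affected record changes by 20
Step 4: Total change = 4 × 20 = 80
Step 5: New sum = 88 + 80 = 168
Step 6: Difference = |168 - 88| = 80
        (Sum increased by 80)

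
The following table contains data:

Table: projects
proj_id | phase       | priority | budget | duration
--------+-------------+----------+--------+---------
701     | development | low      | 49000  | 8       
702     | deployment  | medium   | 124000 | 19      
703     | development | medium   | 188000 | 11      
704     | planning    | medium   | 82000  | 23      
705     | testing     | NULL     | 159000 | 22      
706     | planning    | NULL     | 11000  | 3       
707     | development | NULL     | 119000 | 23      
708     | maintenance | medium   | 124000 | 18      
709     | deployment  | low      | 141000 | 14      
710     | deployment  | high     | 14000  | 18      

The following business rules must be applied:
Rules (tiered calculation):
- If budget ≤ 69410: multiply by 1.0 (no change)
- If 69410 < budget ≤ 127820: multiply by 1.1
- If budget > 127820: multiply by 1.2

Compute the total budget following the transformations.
1153500.0

Step 1: Tier 1 (budget ≤ 69410): 3 records, sum = 74000 × 1.0 = 74000.0
Step 2: Tier 2 (69410 < budget ≤ 127820): 4 records, sum = 449000 × 1.1 = 493900.0
Step 3: Tier 3 (budget > 127820): 3 records, sum = 488000 × 1.2 = 585600.0
Step 4: Final sum = 74000.0 + 493900.0 + 585600.0 = 1153500.0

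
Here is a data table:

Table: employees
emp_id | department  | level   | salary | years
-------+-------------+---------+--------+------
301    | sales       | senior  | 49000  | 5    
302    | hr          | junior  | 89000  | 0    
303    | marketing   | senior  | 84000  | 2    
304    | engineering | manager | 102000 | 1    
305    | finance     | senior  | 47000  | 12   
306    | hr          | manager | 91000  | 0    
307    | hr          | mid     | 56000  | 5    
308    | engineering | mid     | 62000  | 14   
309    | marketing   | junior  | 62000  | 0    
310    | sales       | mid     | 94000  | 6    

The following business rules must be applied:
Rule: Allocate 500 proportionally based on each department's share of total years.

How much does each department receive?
engineering: 166.67, finance: 133.33, hr: 55.56, marketing: 22.22, sales: 122.22

Step 1: Calculate total years = 45
Step 2: Calculate each department's proportion:
  engineering: 15/45 = 33.33% → 166.67
  finance: 12/45 = 26.67% → 133.33
  hr: 5/45 = 11.11% → 55.56
  marketing: 2/45 = 4.44% → 22.22
  sales: 11/45 = 24.44% → 122.22
Step 3: Verify: sum of allocations ≈ 500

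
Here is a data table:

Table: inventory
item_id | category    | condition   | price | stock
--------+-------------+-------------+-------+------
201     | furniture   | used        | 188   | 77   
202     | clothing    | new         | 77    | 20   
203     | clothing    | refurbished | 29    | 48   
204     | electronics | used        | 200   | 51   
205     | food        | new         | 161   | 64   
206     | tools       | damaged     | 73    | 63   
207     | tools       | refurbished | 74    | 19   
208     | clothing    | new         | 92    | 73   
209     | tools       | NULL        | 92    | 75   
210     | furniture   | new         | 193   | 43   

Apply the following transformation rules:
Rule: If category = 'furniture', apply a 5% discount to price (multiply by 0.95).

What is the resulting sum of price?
1159.95

Step 1: Records with category = 'furniture' have total price = 381
Step 2: Apply multiplier: 381 × 0.95 = 361.95
Step 3: Other records total: 798
Step 4: Final sum = 361.95 + 798 = 1159.95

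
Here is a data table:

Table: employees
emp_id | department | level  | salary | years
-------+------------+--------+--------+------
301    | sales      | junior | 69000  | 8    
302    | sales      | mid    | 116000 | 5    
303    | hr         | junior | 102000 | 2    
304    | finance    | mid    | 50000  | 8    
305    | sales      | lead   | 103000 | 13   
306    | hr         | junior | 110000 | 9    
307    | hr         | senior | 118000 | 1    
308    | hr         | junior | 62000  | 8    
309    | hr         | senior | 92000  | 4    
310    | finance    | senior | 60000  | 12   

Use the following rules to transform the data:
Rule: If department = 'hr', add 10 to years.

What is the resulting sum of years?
120

Step 1: Count records where department = 'hr': 5
Step 2: Total bonus added: 5 × 10 = 50
Step 3: Original sum of years: 70
Step 4: Final sum = 70 + 50 = 120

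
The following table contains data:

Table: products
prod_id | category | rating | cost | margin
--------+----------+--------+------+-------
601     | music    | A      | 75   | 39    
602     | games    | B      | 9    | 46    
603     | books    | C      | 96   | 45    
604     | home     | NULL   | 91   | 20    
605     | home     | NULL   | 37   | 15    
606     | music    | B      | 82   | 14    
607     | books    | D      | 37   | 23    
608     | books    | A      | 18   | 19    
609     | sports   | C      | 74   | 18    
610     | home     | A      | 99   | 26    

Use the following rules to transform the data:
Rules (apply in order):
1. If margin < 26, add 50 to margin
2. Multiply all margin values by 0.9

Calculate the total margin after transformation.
508.5

Step 1: Apply Rule 1 - Add 50 to records with margin < 26
  - 6 records affected: 109 + (6 × 50) = 409
  - Unaffected records: 156
  - Sum after Rule 1: 565
Step 2: Apply Rule 2 - Multiply all by 0.9
  - 565 × 0.9 = 508.5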